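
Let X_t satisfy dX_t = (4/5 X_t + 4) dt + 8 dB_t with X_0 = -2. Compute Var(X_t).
Var(X_t) = 40*exp(8*t/5) - 40

The variance V(t) = Var(X_t) satisfies V'(t) = 2 a V(t) + c^2 with V(0) = 0 (drift coefficient is linear in X, diffusion is constant). With a = 4/5, c = 8, the solution is
  V(t) = (c^2 / (2 a)) * (exp(2 a t) - 1)
       = (8^2 / (2*(4/5))) * (exp((8/5) t) - 1)
       = 40*exp(8*t/5) - 40.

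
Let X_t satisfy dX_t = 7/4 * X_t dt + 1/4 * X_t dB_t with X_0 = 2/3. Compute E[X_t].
E[X_t] = 2*exp(7*t/4)/3

For GBM dX = mu X dt + sigma X dB with X_0 = x_0, apply Itô to Y = log X: dY = (mu - sigma^2/2) dt + sigma dB, so Y_t = log(x_0) + (mu - sigma^2/2) t + sigma B_t and hence X_t = x_0 * exp((mu - sigma^2/2) t + sigma B_t).
With mu = 7/4, sigma = 1/4, x_0 = 2/3, this gives:
  X_t = 2/3 * exp((55/32) * t + (1/4) * B_t).
Since sigma*B_t ~ Normal(0, sigma^2 t), E[exp(sigma*B_t)] = exp(sigma^2 t / 2); so E[X_t] = x_0 * exp((mu - sigma^2/2) t) * exp(sigma^2 t / 2) = x_0 * exp(mu t) = 2*exp(7*t/4)/3.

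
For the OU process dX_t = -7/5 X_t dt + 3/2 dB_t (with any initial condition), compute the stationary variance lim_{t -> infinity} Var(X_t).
lim Var(X_t) = 45/56

The OU SDE dX = -theta X dt + sigma dB admits the integrating factor exp(theta t): d(exp(theta t) X_t) = sigma exp(theta t) dB_t. Integrating from 0 to t gives X_t = x_0 * exp(-theta t) + sigma * int_0^t exp(-theta (t-s)) dB_s for any initial x_0. The Itô integral has variance (by the Itô isometry) sigma^2 * int_0^t exp(-2 theta (t - s)) ds = sigma^2 * (1 - exp(-2 theta t)) / (2 theta), independent of x_0.
With theta = 7/5, sigma = 3/2:
  Var(X_t) = (3/2)^2 * (1 - exp(-2*7/5 t)) / (2 * 7/5) = 45/56 - 45*exp(-14*t/5)/56.
As t -> infinity, exp(-2*7/5 t) -> 0, so the stationary variance is sigma^2 / (2 theta) = 45/56.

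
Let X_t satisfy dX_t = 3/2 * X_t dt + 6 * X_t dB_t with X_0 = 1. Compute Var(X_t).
Var(X_t) = exp(39*t) - exp(3*t)

For GBM dX = mu X dt + sigma X dB with X_0 = x_0, apply Itô to Y = log X: dY = (mu - sigma^2/2) dt + sigma dB, so Y_t = log(x_0) + (mu - sigma^2/2) t + sigma B_t and hence X_t = x_0 * exp((mu - sigma^2/2) t + sigma B_t).
With mu = 3/2, sigma = 6, x_0 = 1, this gives:
  X_t = 1 * exp((-33/2) * t + (6) * B_t).
Since sigma*B_t ~ Normal(0, sigma^2 t), E[exp(sigma*B_t)] = exp(sigma^2 t / 2); so E[X_t] = x_0 * exp((mu - sigma^2/2) t) * exp(sigma^2 t / 2) = x_0 * exp(mu t) = exp(3*t/2).
Var(X_t) = E[X_t^2] - (E[X_t])^2 = x_0^2 * exp(2 mu t) * (exp(sigma^2 t) - 1) = exp(39*t) - exp(3*t).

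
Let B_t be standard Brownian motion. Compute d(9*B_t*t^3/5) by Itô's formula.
d(9*B_t*t^3/5) = (27*B_t*t^2/5) dt + (9*t^3/5) dB_t

Itô's formula for f(t, x): d f(t, B_t) = (f_t + (1/2) f_xx) dt + f_x dB_t. Compute partials of f(t, x) = 9*t^3*x/5:
  f_t(t,x)  = 27*t^2*x/5
  f_x(t,x)  = 9*t^3/5
  f_xx(t,x) = 0
Assemble drift = f_t + (1/2) f_xx = 27*t^2*x/5 and diffusion = f_x = 9*t^3/5. Substituting x = B_t:
  d(9*B_t*t^3/5) = (27*B_t*t^2/5) dt + (9*t^3/5) dB_t.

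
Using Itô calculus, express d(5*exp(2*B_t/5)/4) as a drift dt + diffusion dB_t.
d(5*exp(2*B_t/5)/4) = (exp(2*B_t/5)/10) dt + (exp(2*B_t/5)/2) dB_t

Itô's formula for f(B_t) gives d f(B_t) = f'(B_t) dB_t + (1/2) f''(B_t) dt. Compute derivatives of f(x) = 5*exp(2*x/5)/4:
  f'(x)  = exp(2*x/5)/2
  f''(x) = exp(2*x/5)/5
Substitute x = B_t and multiply the f'' term by 1/2:
  drift     = (1/2) * (exp(2*x/5)/5) evaluated at B_t = exp(2*B_t/5)/10
  diffusion = (exp(2*x/5)/2) evaluated at B_t = exp(2*B_t/5)/2
Therefore d(5*exp(2*B_t/5)/4) = (exp(2*B_t/5)/10) dt + (exp(2*B_t/5)/2) dB_t.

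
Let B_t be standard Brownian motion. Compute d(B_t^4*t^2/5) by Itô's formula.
d(B_t^4*t^2/5) = (2*B_t^2*t*(B_t^2 + 3*t)/5) dt + (4*B_t^3*t^2/5) dB_t

Itô's formula for f(t, x): d f(t, B_t) = (f_t + (1/2) f_xx) dt + f_x dB_t. Compute partials of f(t, x) = t^2*x^4/5:
  f_t(t,x)  = 2*t*x^4/5
  f_x(t,x)  = 4*t^2*x^3/5
  f_xx(t,x) = 12*t^2*x^2/5
Assemble drift = f_t + (1/2) f_xx = 2*t*x^2*(3*t + x^2)/5 and diffusion = f_x = 4*t^2*x^3/5. Substituting x = B_t:
  d(B_t^4*t^2/5) = (2*B_t^2*t*(B_t^2 + 3*t)/5) dt + (4*B_t^3*t^2/5) dB_t.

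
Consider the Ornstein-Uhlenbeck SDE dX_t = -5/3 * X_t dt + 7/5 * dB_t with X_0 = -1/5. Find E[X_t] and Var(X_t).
E[X_t] = -exp(-5*t/3)/5; Var(X_t) = 147/250 - 147*exp(-10*t/3)/250

The OU SDE dX = -theta X dt + sigma dB admits the integrating factor exp(theta t): d(exp(theta t) X_t) = sigma exp(theta t) dB_t. Integrating from 0 to t:
  X_t = x_0 * exp(-theta t) + sigma * int_0^t exp(-theta (t-s)) dB_s.
The Itô integral has mean 0 and (by the Itô isometry) variance sigma^2 * int_0^t exp(-2 theta (t - s)) ds = sigma^2 * (1 - exp(-2 theta t)) / (2 theta).
With theta = 5/3, sigma = 7/5, x_0 = -1/5:
  E[X_t] = -1/5 * exp(-5/3 t) = -exp(-5*t/3)/5
  Var(X_t) = (7/5)^2 * (1 - exp(-2*5/3 t)) / (2 * 5/3) = 147/250 - 147*exp(-10*t/3)/250.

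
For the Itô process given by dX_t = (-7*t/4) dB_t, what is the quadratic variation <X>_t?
<X>_t = 49*t^3/48

For an Itô process dX_t = a(t) dt + b(t) dB_t, the quadratic variation is <X>_t = int_0^t b(s)^2 ds (the drift term does not contribute). Here b(s) = -7*s/4, so
  b(s)^2 = 49*s^2/16.
Integrating from 0 to t:
  <X>_t = int_0^t (49*s^2/16) ds = 49*t^3/48.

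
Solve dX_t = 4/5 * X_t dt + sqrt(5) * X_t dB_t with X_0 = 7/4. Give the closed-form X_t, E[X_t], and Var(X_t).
X_t = 7/4 * exp((-17/10) t + (sqrt(5)) B_t); E[X_t] = 7*exp(4*t/5)/4; Var(X_t) = 49*(exp(5*t) - 1)*exp(8*t/5)/16

For GBM dX = mu X dt + sigma X dB with X_0 = x_0, apply Itô to Y = log X: dY = (mu - sigma^2/2) dt + sigma dB, so Y_t = log(x_0) + (mu - sigma^2/2) t + sigma B_t and hence X_t = x_0 * exp((mu - sigma^2/2) t + sigma B_t).
With mu = 4/5, sigma = sqrt(5), x_0 = 7/4, this gives:
  X_t = 7/4 * exp((-17/10) * t + (sqrt(5)) * B_t).
Since sigma*B_t ~ Normal(0, sigma^2 t), E[exp(sigma*B_t)] = exp(sigma^2 t / 2); so E[X_t] = x_0 * exp((mu - sigma^2/2) t) * exp(sigma^2 t / 2) = x_0 * exp(mu t) = 7*exp(4*t/5)/4.
Var(X_t) = E[X_t^2] - (E[X_t])^2 = x_0^2 * exp(2 mu t) * (exp(sigma^2 t) - 1) = 49*(exp(5*t) - 1)*exp(8*t/5)/16.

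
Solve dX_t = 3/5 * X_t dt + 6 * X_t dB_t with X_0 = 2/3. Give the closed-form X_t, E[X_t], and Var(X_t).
X_t = 2/3 * exp((-87/5) t + (6) B_t); E[X_t] = 2*exp(3*t/5)/3; Var(X_t) = 4*(exp(36*t) - 1)*exp(6*t/5)/9

For GBM dX = mu X dt + sigma X dB with X_0 = x_0, apply Itô to Y = log X: dY = (mu - sigma^2/2) dt + sigma dB, so Y_t = log(x_0) + (mu - sigma^2/2) t + sigma B_t and hence X_t = x_0 * exp((mu - sigma^2/2) t + sigma B_t).
With mu = 3/5, sigma = 6, x_0 = 2/3, this gives:
  X_t = 2/3 * exp((-87/5) * t + (6) * B_t).
Since sigma*B_t ~ Normal(0, sigma^2 t), E[exp(sigma*B_t)] = exp(sigma^2 t / 2); so E[X_t] = x_0 * exp((mu - sigma^2/2) t) * exp(sigma^2 t / 2) = x_0 * exp(mu t) = 2*exp(3*t/5)/3.
Var(X_t) = E[X_t^2] - (E[X_t])^2 = x_0^2 * exp(2 mu t) * (exp(sigma^2 t) - 1) = 4*(exp(36*t) - 1)*exp(6*t/5)/9.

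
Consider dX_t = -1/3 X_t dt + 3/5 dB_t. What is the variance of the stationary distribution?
lim Var(X_t) = 27/50

The OU SDE dX = -theta X dt + sigma dB admits the integrating factor exp(theta t): d(exp(theta t) X_t) = sigma exp(theta t) dB_t. Integrating from 0 to t gives X_t = x_0 * exp(-theta t) + sigma * int_0^t exp(-theta (t-s)) dB_s for any initial x_0. The Itô integral has variance (by the Itô isometry) sigma^2 * int_0^t exp(-2 theta (t - s)) ds = sigma^2 * (1 - exp(-2 theta t)) / (2 theta), independent of x_0.
With theta = 1/3, sigma = 3/5:
  Var(X_t) = (3/5)^2 * (1 - exp(-2*1/3 t)) / (2 * 1/3) = 27/50 - 27*exp(-2*t/3)/50.
As t -> infinity, exp(-2*1/3 t) -> 0, so the stationary variance is sigma^2 / (2 theta) = 27/50.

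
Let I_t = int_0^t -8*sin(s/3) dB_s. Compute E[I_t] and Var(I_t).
E[I_t] = 0; Var(I_t) = 32*t - 48*sin(2*t/3)

The Itô integral of a deterministic integrand f(s) has mean 0 because each increment f(s) * (B_{s+ds} - B_s) has mean 0. By the Itô isometry:
  Var( int_0^t f(s) dB_s ) = E[ (int_0^t f(s) dB_s)^2 ] = int_0^t f(s)^2 ds.
Here f(s) = -8*sin(s/3), so f(s)^2 = 64*sin(s/3)^2. Integrate:
  int_0^t (64*sin(s/3)^2) ds = 32*t - 48*sin(2*t/3).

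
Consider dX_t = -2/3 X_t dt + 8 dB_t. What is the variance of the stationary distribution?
lim Var(X_t) = 48

The OU SDE dX = -theta X dt + sigma dB admits the integrating factor exp(theta t): d(exp(theta t) X_t) = sigma exp(theta t) dB_t. Integrating from 0 to t gives X_t = x_0 * exp(-theta t) + sigma * int_0^t exp(-theta (t-s)) dB_s for any initial x_0. The Itô integral has variance (by the Itô isometry) sigma^2 * int_0^t exp(-2 theta (t - s)) ds = sigma^2 * (1 - exp(-2 theta t)) / (2 theta), independent of x_0.
With theta = 2/3, sigma = 8:
  Var(X_t) = (8)^2 * (1 - exp(-2*2/3 t)) / (2 * 2/3) = 48 - 48*exp(-4*t/3).
As t -> infinity, exp(-2*2/3 t) -> 0, so the stationary variance is sigma^2 / (2 theta) = 48.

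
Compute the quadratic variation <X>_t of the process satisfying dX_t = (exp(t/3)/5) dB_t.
<X>_t = 3*exp(2*t/3)/50 - 3/50

For an Itô process dX_t = a(t) dt + b(t) dB_t, the quadratic variation is <X>_t = int_0^t b(s)^2 ds (the drift term does not contribute). Here b(s) = exp(s/3)/5, so
  b(s)^2 = exp(2*s/3)/25.
Integrating from 0 to t:
  <X>_t = int_0^t (exp(2*s/3)/25) ds = 3*exp(2*t/3)/50 - 3/50.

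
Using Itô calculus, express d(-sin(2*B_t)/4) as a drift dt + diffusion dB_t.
d(-sin(2*B_t)/4) = (sin(2*B_t)/2) dt + (-cos(2*B_t)/2) dB_t

Itô's formula for f(B_t) gives d f(B_t) = f'(B_t) dB_t + (1/2) f''(B_t) dt. Compute derivatives of f(x) = -sin(2*x)/4:
  f'(x)  = -cos(2*x)/2
  f''(x) = sin(2*x)
Substitute x = B_t and multiply the f'' term by 1/2:
  drift     = (1/2) * (sin(2*x)) evaluated at B_t = sin(2*B_t)/2
  diffusion = (-cos(2*x)/2) evaluated at B_t = -cos(2*B_t)/2
Therefore d(-sin(2*B_t)/4) = (sin(2*B_t)/2) dt + (-cos(2*B_t)/2) dB_t.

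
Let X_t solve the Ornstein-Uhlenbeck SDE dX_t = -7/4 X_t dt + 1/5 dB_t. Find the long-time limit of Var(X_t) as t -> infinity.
lim Var(X_t) = 2/175

The OU SDE dX = -theta X dt + sigma dB admits the integrating factor exp(theta t): d(exp(theta t) X_t) = sigma exp(theta t) dB_t. Integrating from 0 to t gives X_t = x_0 * exp(-theta t) + sigma * int_0^t exp(-theta (t-s)) dB_s for any initial x_0. The Itô integral has variance (by the Itô isometry) sigma^2 * int_0^t exp(-2 theta (t - s)) ds = sigma^2 * (1 - exp(-2 theta t)) / (2 theta), independent of x_0.
With theta = 7/4, sigma = 1/5:
  Var(X_t) = (1/5)^2 * (1 - exp(-2*7/4 t)) / (2 * 7/4) = 2/175 - 2*exp(-7*t/2)/175.
As t -> infinity, exp(-2*7/4 t) -> 0, so the stationary variance is sigma^2 / (2 theta) = 2/175.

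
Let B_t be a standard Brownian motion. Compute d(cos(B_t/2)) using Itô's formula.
d(cos(B_t/2)) = (-cos(B_t/2)/8) dt + (-sin(B_t/2)/2) dB_t

Itô's formula for f(B_t) gives d f(B_t) = f'(B_t) dB_t + (1/2) f''(B_t) dt. Compute derivatives of f(x) = cos(x/2):
  f'(x)  = -sin(x/2)/2
  f''(x) = -cos(x/2)/4
Substitute x = B_t and multiply the f'' term by 1/2:
  drift     = (1/2) * (-cos(x/2)/4) evaluated at B_t = -cos(B_t/2)/8
  diffusion = (-sin(x/2)/2) evaluated at B_t = -sin(B_t/2)/2
Therefore d(cos(B_t/2)) = (-cos(B_t/2)/8) dt + (-sin(B_t/2)/2) dB_t.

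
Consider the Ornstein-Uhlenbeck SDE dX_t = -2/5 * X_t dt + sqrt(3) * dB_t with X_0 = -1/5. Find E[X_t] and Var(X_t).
E[X_t] = -exp(-2*t/5)/5; Var(X_t) = 15/4 - 15*exp(-4*t/5)/4

The OU SDE dX = -theta X dt + sigma dB admits the integrating factor exp(theta t): d(exp(theta t) X_t) = sigma exp(theta t) dB_t. Integrating from 0 to t:
  X_t = x_0 * exp(-theta t) + sigma * int_0^t exp(-theta (t-s)) dB_s.
The Itô integral has mean 0 and (by the Itô isometry) variance sigma^2 * int_0^t exp(-2 theta (t - s)) ds = sigma^2 * (1 - exp(-2 theta t)) / (2 theta).
With theta = 2/5, sigma = sqrt(3), x_0 = -1/5:
  E[X_t] = -1/5 * exp(-2/5 t) = -exp(-2*t/5)/5
  Var(X_t) = (sqrt(3))^2 * (1 - exp(-2*2/5 t)) / (2 * 2/5) = 15/4 - 15*exp(-4*t/5)/4.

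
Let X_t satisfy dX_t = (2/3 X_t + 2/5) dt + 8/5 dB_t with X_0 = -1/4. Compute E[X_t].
E[X_t] = 7*exp(2*t/3)/20 - 3/5

Taking expectations and using E[dB_t] = 0, the mean m(t) = E[X_t] satisfies the ODE m'(t) = a m(t) + b with m(0) = x_0. With a = 2/3, b = 2/5, x_0 = -1/4, the solution is
  m(t) = x_0 * exp(a t) + (b/a) * (exp(a t) - 1)
       = (-1/4) * exp((2/3) t) + ((2/5)/(2/3)) * (exp((2/3) t) - 1)
       = 7*exp(2*t/3)/20 - 3/5.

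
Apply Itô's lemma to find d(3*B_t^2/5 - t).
d(3*B_t^2/5 - t) = (-2/5) dt + (6*B_t/5) dB_t

Itô's formula for f(t, x): d f(t, B_t) = (f_t + (1/2) f_xx) dt + f_x dB_t. Compute partials of f(t, x) = -t + 3*x^2/5:
  f_t(t,x)  = -1
  f_x(t,x)  = 6*x/5
  f_xx(t,x) = 6/5
Assemble drift = f_t + (1/2) f_xx = -2/5 and diffusion = f_x = 6*x/5. Substituting x = B_t:
  d(3*B_t^2/5 - t) = (-2/5) dt + (6*B_t/5) dB_t.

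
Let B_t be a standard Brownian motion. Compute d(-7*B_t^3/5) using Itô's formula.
d(-7*B_t^3/5) = (-21*B_t/5) dt + (-21*B_t^2/5) dB_t

Itô's formula for f(B_t) gives d f(B_t) = f'(B_t) dB_t + (1/2) f''(B_t) dt. Compute derivatives of f(x) = -7*x^3/5:
  f'(x)  = -21*x^2/5
  f''(x) = -42*x/5
Substitute x = B_t and multiply the f'' term by 1/2:
  drift     = (1/2) * (-42*x/5) evaluated at B_t = -21*B_t/5
  diffusion = (-21*x^2/5) evaluated at B_t = -21*B_t^2/5
Therefore d(-7*B_t^3/5) = (-21*B_t/5) dt + (-21*B_t^2/5) dB_t.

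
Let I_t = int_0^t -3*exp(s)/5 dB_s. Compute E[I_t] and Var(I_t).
E[I_t] = 0; Var(I_t) = 9*exp(2*t)/50 - 9/50

The Itô integral of a deterministic integrand f(s) has mean 0 because each increment f(s) * (B_{s+ds} - B_s) has mean 0. By the Itô isometry:
  Var( int_0^t f(s) dB_s ) = E[ (int_0^t f(s) dB_s)^2 ] = int_0^t f(s)^2 ds.
Here f(s) = -3*exp(s)/5, so f(s)^2 = 9*exp(2*s)/25. Integrate:
  int_0^t (9*exp(2*s)/25) ds = 9*exp(2*t)/50 - 9/50.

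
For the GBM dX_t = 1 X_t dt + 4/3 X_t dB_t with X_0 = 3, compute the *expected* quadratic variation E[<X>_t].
E[<X>_t] = 72*exp(34*t/9)/17 - 72/17

<X>_t = int_0^t ((4/3) * X_s)^2 ds. Taking expectation inside the integral: E[<X>_t] = (4/3)^2 * int_0^t E[X_s^2] ds. For GBM, E[X_s^2] = x_0^2 * exp((2 mu + sigma^2) s). Integrating:
  E[<X>_t] = (4/3)^2 * 3^2 * (exp((2*1 + (4/3)^2) t) - 1) / (2*1 + (4/3)^2)
           = (4/3)^2 * 3^2 * (exp((34/9) t) - 1) / (34/9) = 72*exp(34*t/9)/17 - 72/17.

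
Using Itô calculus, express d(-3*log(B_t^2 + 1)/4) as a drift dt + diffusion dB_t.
d(-3*log(B_t^2 + 1)/4) = (3*(B_t^2 - 1)/(4*(B_t^2 + 1)^2)) dt + (-3*B_t/(2*B_t^2 + 2)) dB_t

Itô's formula for f(B_t) gives d f(B_t) = f'(B_t) dB_t + (1/2) f''(B_t) dt. Compute derivatives of f(x) = -3*log(x^2 + 1)/4:
  f'(x)  = -3*x/(2*x^2 + 2)
  f''(x) = 3*(x^2 - 1)/(2*(x^2 + 1)^2)
Substitute x = B_t and multiply the f'' term by 1/2:
  drift     = (1/2) * (3*(x^2 - 1)/(2*(x^2 + 1)^2)) evaluated at B_t = 3*(B_t^2 - 1)/(4*(B_t^2 + 1)^2)
  diffusion = (-3*x/(2*x^2 + 2)) evaluated at B_t = -3*B_t/(2*B_t^2 + 2)
Therefore d(-3*log(B_t^2 + 1)/4) = (3*(B_t^2 - 1)/(4*(B_t^2 + 1)^2)) dt + (-3*B_t/(2*B_t^2 + 2)) dB_t.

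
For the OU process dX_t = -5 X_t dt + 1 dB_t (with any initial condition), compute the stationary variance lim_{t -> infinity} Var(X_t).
lim Var(X_t) = 1/10

The OU SDE dX = -theta X dt + sigma dB admits the integrating factor exp(theta t): d(exp(theta t) X_t) = sigma exp(theta t) dB_t. Integrating from 0 to t gives X_t = x_0 * exp(-theta t) + sigma * int_0^t exp(-theta (t-s)) dB_s for any initial x_0. The Itô integral has variance (by the Itô isometry) sigma^2 * int_0^t exp(-2 theta (t - s)) ds = sigma^2 * (1 - exp(-2 theta t)) / (2 theta), independent of x_0.
With theta = 5, sigma = 1:
  Var(X_t) = (1)^2 * (1 - exp(-2*5 t)) / (2 * 5) = 1/10 - exp(-10*t)/10.
As t -> infinity, exp(-2*5 t) -> 0, so the stationary variance is sigma^2 / (2 theta) = 1/10.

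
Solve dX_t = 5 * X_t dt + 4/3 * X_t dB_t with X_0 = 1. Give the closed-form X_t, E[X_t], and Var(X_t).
X_t = 1 * exp((37/9) t + (4/3) B_t); E[X_t] = exp(5*t); Var(X_t) = exp(106*t/9) - exp(10*t)

For GBM dX = mu X dt + sigma X dB with X_0 = x_0, apply Itô to Y = log X: dY = (mu - sigma^2/2) dt + sigma dB, so Y_t = log(x_0) + (mu - sigma^2/2) t + sigma B_t and hence X_t = x_0 * exp((mu - sigma^2/2) t + sigma B_t).
With mu = 5, sigma = 4/3, x_0 = 1, this gives:
  X_t = 1 * exp((37/9) * t + (4/3) * B_t).
Since sigma*B_t ~ Normal(0, sigma^2 t), E[exp(sigma*B_t)] = exp(sigma^2 t / 2); so E[X_t] = x_0 * exp((mu - sigma^2/2) t) * exp(sigma^2 t / 2) = x_0 * exp(mu t) = exp(5*t).
Var(X_t) = E[X_t^2] - (E[X_t])^2 = x_0^2 * exp(2 mu t) * (exp(sigma^2 t) - 1) = exp(106*t/9) - exp(10*t).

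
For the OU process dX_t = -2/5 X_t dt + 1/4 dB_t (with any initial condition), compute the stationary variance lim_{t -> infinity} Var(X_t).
lim Var(X_t) = 5/64

The OU SDE dX = -theta X dt + sigma dB admits the integrating factor exp(theta t): d(exp(theta t) X_t) = sigma exp(theta t) dB_t. Integrating from 0 to t gives X_t = x_0 * exp(-theta t) + sigma * int_0^t exp(-theta (t-s)) dB_s for any initial x_0. The Itô integral has variance (by the Itô isometry) sigma^2 * int_0^t exp(-2 theta (t - s)) ds = sigma^2 * (1 - exp(-2 theta t)) / (2 theta), independent of x_0.
With theta = 2/5, sigma = 1/4:
  Var(X_t) = (1/4)^2 * (1 - exp(-2*2/5 t)) / (2 * 2/5) = 5/64 - 5*exp(-4*t/5)/64.
As t -> infinity, exp(-2*2/5 t) -> 0, so the stationary variance is sigma^2 / (2 theta) = 5/64.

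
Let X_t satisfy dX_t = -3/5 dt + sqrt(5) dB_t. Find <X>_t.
<X>_t = 5*t

For an Itô process dX_t = a(t) dt + b(t) dB_t, the quadratic variation is <X>_t = int_0^t b(s)^2 ds (the drift term does not contribute). Here b(s) = sqrt(5), so
  b(s)^2 = 5.
Integrating from 0 to t:
  <X>_t = int_0^t (5) ds = 5*t.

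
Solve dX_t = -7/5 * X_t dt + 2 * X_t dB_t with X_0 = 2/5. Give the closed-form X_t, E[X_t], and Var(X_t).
X_t = 2/5 * exp((-17/5) t + (2) B_t); E[X_t] = 2*exp(-7*t/5)/5; Var(X_t) = (4*exp(4*t) - 4)*exp(-14*t/5)/25

For GBM dX = mu X dt + sigma X dB with X_0 = x_0, apply Itô to Y = log X: dY = (mu - sigma^2/2) dt + sigma dB, so Y_t = log(x_0) + (mu - sigma^2/2) t + sigma B_t and hence X_t = x_0 * exp((mu - sigma^2/2) t + sigma B_t).
With mu = -7/5, sigma = 2, x_0 = 2/5, this gives:
  X_t = 2/5 * exp((-17/5) * t + (2) * B_t).
Since sigma*B_t ~ Normal(0, sigma^2 t), E[exp(sigma*B_t)] = exp(sigma^2 t / 2); so E[X_t] = x_0 * exp((mu - sigma^2/2) t) * exp(sigma^2 t / 2) = x_0 * exp(mu t) = 2*exp(-7*t/5)/5.
Var(X_t) = E[X_t^2] - (E[X_t])^2 = x_0^2 * exp(2 mu t) * (exp(sigma^2 t) - 1) = (4*exp(4*t) - 4)*exp(-14*t/5)/25.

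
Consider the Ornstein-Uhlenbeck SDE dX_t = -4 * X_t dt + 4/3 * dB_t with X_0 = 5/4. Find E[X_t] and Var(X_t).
E[X_t] = 5*exp(-4*t)/4; Var(X_t) = 2/9 - 2*exp(-8*t)/9

The OU SDE dX = -theta X dt + sigma dB admits the integrating factor exp(theta t): d(exp(theta t) X_t) = sigma exp(theta t) dB_t. Integrating from 0 to t:
  X_t = x_0 * exp(-theta t) + sigma * int_0^t exp(-theta (t-s)) dB_s.
The Itô integral has mean 0 and (by the Itô isometry) variance sigma^2 * int_0^t exp(-2 theta (t - s)) ds = sigma^2 * (1 - exp(-2 theta t)) / (2 theta).
With theta = 4, sigma = 4/3, x_0 = 5/4:
  E[X_t] = 5/4 * exp(-4 t) = 5*exp(-4*t)/4
  Var(X_t) = (4/3)^2 * (1 - exp(-2*4 t)) / (2 * 4) = 2/9 - 2*exp(-8*t)/9.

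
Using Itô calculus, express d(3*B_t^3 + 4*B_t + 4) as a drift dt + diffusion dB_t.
d(3*B_t^3 + 4*B_t + 4) = (9*B_t) dt + (9*B_t^2 + 4) dB_t

Itô's formula for f(B_t) gives d f(B_t) = f'(B_t) dB_t + (1/2) f''(B_t) dt. Compute derivatives of f(x) = 3*x^3 + 4*x + 4:
  f'(x)  = 9*x^2 + 4
  f''(x) = 18*x
Substitute x = B_t and multiply the f'' term by 1/2:
  drift     = (1/2) * (18*x) evaluated at B_t = 9*B_t
  diffusion = (9*x^2 + 4) evaluated at B_t = 9*B_t^2 + 4
Therefore d(3*B_t^3 + 4*B_t + 4) = (9*B_t) dt + (9*B_t^2 + 4) dB_t.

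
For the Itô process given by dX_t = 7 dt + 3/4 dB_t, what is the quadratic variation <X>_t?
<X>_t = 9*t/16

For an Itô process dX_t = a(t) dt + b(t) dB_t, the quadratic variation is <X>_t = int_0^t b(s)^2 ds (the drift term does not contribute). Here b(s) = 3/4, so
  b(s)^2 = 9/16.
Integrating from 0 to t:
  <X>_t = int_0^t (9/16) ds = 9*t/16.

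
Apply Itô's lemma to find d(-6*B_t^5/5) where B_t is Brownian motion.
d(-6*B_t^5/5) = (-12*B_t^3) dt + (-6*B_t^4) dB_t

Itô's formula for f(B_t) gives d f(B_t) = f'(B_t) dB_t + (1/2) f''(B_t) dt. Compute derivatives of f(x) = -6*x^5/5:
  f'(x)  = -6*x^4
  f''(x) = -24*x^3
Substitute x = B_t and multiply the f'' term by 1/2:
  drift     = (1/2) * (-24*x^3) evaluated at B_t = -12*B_t^3
  diffusion = (-6*x^4) evaluated at B_t = -6*B_t^4
Therefore d(-6*B_t^5/5) = (-12*B_t^3) dt + (-6*B_t^4) dB_t.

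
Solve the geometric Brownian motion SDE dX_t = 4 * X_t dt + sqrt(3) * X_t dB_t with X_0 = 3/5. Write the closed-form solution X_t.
X_t = 3/5 * exp((5/2) * t + (sqrt(3)) * B_t)

For GBM dX = mu X dt + sigma X dB with X_0 = x_0, apply Itô to Y = log X: dY = (mu - sigma^2/2) dt + sigma dB, so Y_t = log(x_0) + (mu - sigma^2/2) t + sigma B_t and hence X_t = x_0 * exp((mu - sigma^2/2) t + sigma B_t).
With mu = 4, sigma = sqrt(3), x_0 = 3/5, this gives:
  X_t = 3/5 * exp((5/2) * t + (sqrt(3)) * B_t).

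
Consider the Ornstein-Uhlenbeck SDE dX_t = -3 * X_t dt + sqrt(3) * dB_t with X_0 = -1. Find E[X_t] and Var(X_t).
E[X_t] = -exp(-3*t); Var(X_t) = 1/2 - exp(-6*t)/2

The OU SDE dX = -theta X dt + sigma dB admits the integrating factor exp(theta t): d(exp(theta t) X_t) = sigma exp(theta t) dB_t. Integrating from 0 to t:
  X_t = x_0 * exp(-theta t) + sigma * int_0^t exp(-theta (t-s)) dB_s.
The Itô integral has mean 0 and (by the Itô isometry) variance sigma^2 * int_0^t exp(-2 theta (t - s)) ds = sigma^2 * (1 - exp(-2 theta t)) / (2 theta).
With theta = 3, sigma = sqrt(3), x_0 = -1:
  E[X_t] = -1 * exp(-3 t) = -exp(-3*t)
  Var(X_t) = (sqrt(3))^2 * (1 - exp(-2*3 t)) / (2 * 3) = 1/2 - exp(-6*t)/2.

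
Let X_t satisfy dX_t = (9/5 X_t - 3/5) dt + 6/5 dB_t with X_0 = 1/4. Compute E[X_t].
E[X_t] = 1/3 - exp(9*t/5)/12

Taking expectations and using E[dB_t] = 0, the mean m(t) = E[X_t] satisfies the ODE m'(t) = a m(t) + b with m(0) = x_0. With a = 9/5, b = -3/5, x_0 = 1/4, the solution is
  m(t) = x_0 * exp(a t) + (b/a) * (exp(a t) - 1)
       = (1/4) * exp((9/5) t) + ((-3/5)/(9/5)) * (exp((9/5) t) - 1)
       = 1/3 - exp(9*t/5)/12.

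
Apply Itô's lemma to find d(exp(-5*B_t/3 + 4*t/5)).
d(exp(-5*B_t/3 + 4*t/5)) = (197*exp(-5*B_t/3 + 4*t/5)/90) dt + (-5*exp(-5*B_t/3 + 4*t/5)/3) dB_t

Itô's formula for f(t, x): d f(t, B_t) = (f_t + (1/2) f_xx) dt + f_x dB_t. Compute partials of f(t, x) = exp(4*t/5 - 5*x/3):
  f_t(t,x)  = 4*exp(4*t/5 - 5*x/3)/5
  f_x(t,x)  = -5*exp(4*t/5 - 5*x/3)/3
  f_xx(t,x) = 25*exp(4*t/5 - 5*x/3)/9
Assemble drift = f_t + (1/2) f_xx = 197*exp(4*t/5 - 5*x/3)/90 and diffusion = f_x = -5*exp(4*t/5 - 5*x/3)/3. Substituting x = B_t:
  d(exp(-5*B_t/3 + 4*t/5)) = (197*exp(-5*B_t/3 + 4*t/5)/90) dt + (-5*exp(-5*B_t/3 + 4*t/5)/3) dB_t.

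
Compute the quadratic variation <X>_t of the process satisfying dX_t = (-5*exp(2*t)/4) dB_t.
<X>_t = 25*exp(4*t)/64 - 25/64

For an Itô process dX_t = a(t) dt + b(t) dB_t, the quadratic variation is <X>_t = int_0^t b(s)^2 ds (the drift term does not contribute). Here b(s) = -5*exp(2*s)/4, so
  b(s)^2 = 25*exp(4*s)/16.
Integrating from 0 to t:
  <X>_t = int_0^t (25*exp(4*s)/16) ds = 25*exp(4*t)/64 - 25/64.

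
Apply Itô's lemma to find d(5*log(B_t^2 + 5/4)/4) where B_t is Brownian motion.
d(5*log(B_t^2 + 5/4)/4) = (5*(5 - 4*B_t^2)/(4*B_t^2 + 5)^2) dt + (10*B_t/(4*B_t^2 + 5)) dB_t

Itô's formula for f(B_t) gives d f(B_t) = f'(B_t) dB_t + (1/2) f''(B_t) dt. Compute derivatives of f(x) = 5*log(x^2 + 5/4)/4:
  f'(x)  = 10*x/(4*x^2 + 5)
  f''(x) = 10*(5 - 4*x^2)/(4*x^2 + 5)^2
Substitute x = B_t and multiply the f'' term by 1/2:
  drift     = (1/2) * (10*(5 - 4*x^2)/(4*x^2 + 5)^2) evaluated at B_t = 5*(5 - 4*B_t^2)/(4*B_t^2 + 5)^2
  diffusion = (10*x/(4*x^2 + 5)) evaluated at B_t = 10*B_t/(4*B_t^2 + 5)
Therefore d(5*log(B_t^2 + 5/4)/4) = (5*(5 - 4*B_t^2)/(4*B_t^2 + 5)^2) dt + (10*B_t/(4*B_t^2 + 5)) dB_t.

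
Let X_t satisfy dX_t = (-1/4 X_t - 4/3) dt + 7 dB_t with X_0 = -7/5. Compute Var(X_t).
Var(X_t) = 98 - 98*exp(-t/2)

The variance V(t) = Var(X_t) satisfies V'(t) = 2 a V(t) + c^2 with V(0) = 0 (drift coefficient is linear in X, diffusion is constant). With a = -1/4, c = 7, the solution is
  V(t) = (c^2 / (2 a)) * (exp(2 a t) - 1)
       = (7^2 / (2*(-1/4))) * (exp((-1/2) t) - 1)
       = 98 - 98*exp(-t/2).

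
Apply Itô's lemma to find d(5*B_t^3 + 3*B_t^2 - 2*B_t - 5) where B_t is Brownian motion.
d(5*B_t^3 + 3*B_t^2 - 2*B_t - 5) = (15*B_t + 3) dt + (15*B_t^2 + 6*B_t - 2) dB_t

Itô's formula for f(B_t) gives d f(B_t) = f'(B_t) dB_t + (1/2) f''(B_t) dt. Compute derivatives of f(x) = 5*x^3 + 3*x^2 - 2*x - 5:
  f'(x)  = 15*x^2 + 6*x - 2
  f''(x) = 30*x + 6
Substitute x = B_t and multiply the f'' term by 1/2:
  drift     = (1/2) * (30*x + 6) evaluated at B_t = 15*B_t + 3
  diffusion = (15*x^2 + 6*x - 2) evaluated at B_t = 15*B_t^2 + 6*B_t - 2
Therefore d(5*B_t^3 + 3*B_t^2 - 2*B_t - 5) = (15*B_t + 3) dt + (15*B_t^2 + 6*B_t - 2) dB_t.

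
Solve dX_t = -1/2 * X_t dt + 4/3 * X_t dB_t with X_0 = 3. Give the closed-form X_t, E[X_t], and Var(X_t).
X_t = 3 * exp((-25/18) t + (4/3) B_t); E[X_t] = 3*exp(-t/2); Var(X_t) = (9*exp(16*t/9) - 9)*exp(-t)

For GBM dX = mu X dt + sigma X dB with X_0 = x_0, apply Itô to Y = log X: dY = (mu - sigma^2/2) dt + sigma dB, so Y_t = log(x_0) + (mu - sigma^2/2) t + sigma B_t and hence X_t = x_0 * exp((mu - sigma^2/2) t + sigma B_t).
With mu = -1/2, sigma = 4/3, x_0 = 3, this gives:
  X_t = 3 * exp((-25/18) * t + (4/3) * B_t).
Since sigma*B_t ~ Normal(0, sigma^2 t), E[exp(sigma*B_t)] = exp(sigma^2 t / 2); so E[X_t] = x_0 * exp((mu - sigma^2/2) t) * exp(sigma^2 t / 2) = x_0 * exp(mu t) = 3*exp(-t/2).
Var(X_t) = E[X_t^2] - (E[X_t])^2 = x_0^2 * exp(2 mu t) * (exp(sigma^2 t) - 1) = (9*exp(16*t/9) - 9)*exp(-t).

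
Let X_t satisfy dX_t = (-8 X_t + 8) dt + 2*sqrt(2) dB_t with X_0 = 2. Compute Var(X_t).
Var(X_t) = 1/2 - exp(-16*t)/2

The variance V(t) = Var(X_t) satisfies V'(t) = 2 a V(t) + c^2 with V(0) = 0 (drift coefficient is linear in X, diffusion is constant). With a = -8, c = 2*sqrt(2), the solution is
  V(t) = (c^2 / (2 a)) * (exp(2 a t) - 1)
       = ((2*sqrt(2))^2 / (2*(-8))) * (exp((-16) t) - 1)
       = 1/2 - exp(-16*t)/2.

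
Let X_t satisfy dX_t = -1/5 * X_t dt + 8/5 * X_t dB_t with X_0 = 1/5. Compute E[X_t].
E[X_t] = exp(-t/5)/5

For GBM dX = mu X dt + sigma X dB with X_0 = x_0, apply Itô to Y = log X: dY = (mu - sigma^2/2) dt + sigma dB, so Y_t = log(x_0) + (mu - sigma^2/2) t + sigma B_t and hence X_t = x_0 * exp((mu - sigma^2/2) t + sigma B_t).
With mu = -1/5, sigma = 8/5, x_0 = 1/5, this gives:
  X_t = 1/5 * exp((-37/25) * t + (8/5) * B_t).
Since sigma*B_t ~ Normal(0, sigma^2 t), E[exp(sigma*B_t)] = exp(sigma^2 t / 2); so E[X_t] = x_0 * exp((mu - sigma^2/2) t) * exp(sigma^2 t / 2) = x_0 * exp(mu t) = exp(-t/5)/5.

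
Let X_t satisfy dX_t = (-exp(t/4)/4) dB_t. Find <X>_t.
<X>_t = exp(t/2)/8 - 1/8

For an Itô process dX_t = a(t) dt + b(t) dB_t, the quadratic variation is <X>_t = int_0^t b(s)^2 ds (the drift term does not contribute). Here b(s) = -exp(s/4)/4, so
  b(s)^2 = exp(s/2)/16.
Integrating from 0 to t:
  <X>_t = int_0^t (exp(s/2)/16) ds = exp(t/2)/8 - 1/8.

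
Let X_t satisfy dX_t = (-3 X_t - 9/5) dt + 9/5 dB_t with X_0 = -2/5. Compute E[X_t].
E[X_t] = -3/5 + exp(-3*t)/5

Taking expectations and using E[dB_t] = 0, the mean m(t) = E[X_t] satisfies the ODE m'(t) = a m(t) + b with m(0) = x_0. With a = -3, b = -9/5, x_0 = -2/5, the solution is
  m(t) = x_0 * exp(a t) + (b/a) * (exp(a t) - 1)
       = (-2/5) * exp((-3) t) + ((-9/5)/(-3)) * (exp((-3) t) - 1)
       = -3/5 + exp(-3*t)/5.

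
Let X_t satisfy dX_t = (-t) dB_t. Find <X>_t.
<X>_t = t^3/3

For an Itô process dX_t = a(t) dt + b(t) dB_t, the quadratic variation is <X>_t = int_0^t b(s)^2 ds (the drift term does not contribute). Here b(s) = -s, so
  b(s)^2 = s^2.
Integrating from 0 to t:
  <X>_t = int_0^t (s^2) ds = t^3/3.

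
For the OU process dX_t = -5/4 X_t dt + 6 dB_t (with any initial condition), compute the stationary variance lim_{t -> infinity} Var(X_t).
lim Var(X_t) = 72/5

The OU SDE dX = -theta X dt + sigma dB admits the integrating factor exp(theta t): d(exp(theta t) X_t) = sigma exp(theta t) dB_t. Integrating from 0 to t gives X_t = x_0 * exp(-theta t) + sigma * int_0^t exp(-theta (t-s)) dB_s for any initial x_0. The Itô integral has variance (by the Itô isometry) sigma^2 * int_0^t exp(-2 theta (t - s)) ds = sigma^2 * (1 - exp(-2 theta t)) / (2 theta), independent of x_0.
With theta = 5/4, sigma = 6:
  Var(X_t) = (6)^2 * (1 - exp(-2*5/4 t)) / (2 * 5/4) = 72/5 - 72*exp(-5*t/2)/5.
As t -> infinity, exp(-2*5/4 t) -> 0, so the stationary variance is sigma^2 / (2 theta) = 72/5.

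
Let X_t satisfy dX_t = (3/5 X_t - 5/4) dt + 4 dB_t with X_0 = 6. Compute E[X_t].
E[X_t] = 47*exp(3*t/5)/12 + 25/12

Taking expectations and using E[dB_t] = 0, the mean m(t) = E[X_t] satisfies the ODE m'(t) = a m(t) + b with m(0) = x_0. With a = 3/5, b = -5/4, x_0 = 6, the solution is
  m(t) = x_0 * exp(a t) + (b/a) * (exp(a t) - 1)
       = 6 * exp((3/5) t) + ((-5/4)/(3/5)) * (exp((3/5) t) - 1)
       = 47*exp(3*t/5)/12 + 25/12.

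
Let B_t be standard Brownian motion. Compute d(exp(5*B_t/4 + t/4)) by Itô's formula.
d(exp(5*B_t/4 + t/4)) = (33*exp(5*B_t/4 + t/4)/32) dt + (5*exp(5*B_t/4 + t/4)/4) dB_t

Itô's formula for f(t, x): d f(t, B_t) = (f_t + (1/2) f_xx) dt + f_x dB_t. Compute partials of f(t, x) = exp(t/4 + 5*x/4):
  f_t(t,x)  = exp(t/4 + 5*x/4)/4
  f_x(t,x)  = 5*exp(t/4 + 5*x/4)/4
  f_xx(t,x) = 25*exp(t/4 + 5*x/4)/16
Assemble drift = f_t + (1/2) f_xx = 33*exp(t/4 + 5*x/4)/32 and diffusion = f_x = 5*exp(t/4 + 5*x/4)/4. Substituting x = B_t:
  d(exp(5*B_t/4 + t/4)) = (33*exp(5*B_t/4 + t/4)/32) dt + (5*exp(5*B_t/4 + t/4)/4) dB_t.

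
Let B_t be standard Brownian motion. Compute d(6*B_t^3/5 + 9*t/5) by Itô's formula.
d(6*B_t^3/5 + 9*t/5) = (18*B_t/5 + 9/5) dt + (18*B_t^2/5) dB_t

Itô's formula for f(t, x): d f(t, B_t) = (f_t + (1/2) f_xx) dt + f_x dB_t. Compute partials of f(t, x) = 9*t/5 + 6*x^3/5:
  f_t(t,x)  = 9/5
  f_x(t,x)  = 18*x^2/5
  f_xx(t,x) = 36*x/5
Assemble drift = f_t + (1/2) f_xx = 18*x/5 + 9/5 and diffusion = f_x = 18*x^2/5. Substituting x = B_t:
  d(6*B_t^3/5 + 9*t/5) = (18*B_t/5 + 9/5) dt + (18*B_t^2/5) dB_t.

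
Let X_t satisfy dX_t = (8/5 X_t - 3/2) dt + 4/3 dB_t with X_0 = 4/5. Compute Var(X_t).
Var(X_t) = 5*exp(16*t/5)/9 - 5/9

The variance V(t) = Var(X_t) satisfies V'(t) = 2 a V(t) + c^2 with V(0) = 0 (drift coefficient is linear in X, diffusion is constant). With a = 8/5, c = 4/3, the solution is
  V(t) = (c^2 / (2 a)) * (exp(2 a t) - 1)
       = ((4/3)^2 / (2*(8/5))) * (exp((16/5) t) - 1)
       = 5*exp(16*t/5)/9 - 5/9.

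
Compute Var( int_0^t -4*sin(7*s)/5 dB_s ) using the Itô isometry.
Var = 8*t/25 - 4*sin(14*t)/175

The Itô integral of a deterministic integrand f(s) has mean 0 because each increment f(s) * (B_{s+ds} - B_s) has mean 0. By the Itô isometry:
  Var( int_0^t f(s) dB_s ) = E[ (int_0^t f(s) dB_s)^2 ] = int_0^t f(s)^2 ds.
Here f(s) = -4*sin(7*s)/5, so f(s)^2 = 16*sin(7*s)^2/25. Integrate:
  int_0^t (16*sin(7*s)^2/25) ds = 8*t/25 - 4*sin(14*t)/175.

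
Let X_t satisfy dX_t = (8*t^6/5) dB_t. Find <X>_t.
<X>_t = 64*t^13/325

For an Itô process dX_t = a(t) dt + b(t) dB_t, the quadratic variation is <X>_t = int_0^t b(s)^2 ds (the drift term does not contribute). Here b(s) = 8*s^6/5, so
  b(s)^2 = 64*s^12/25.
Integrating from 0 to t:
  <X>_t = int_0^t (64*s^12/25) ds = 64*t^13/325.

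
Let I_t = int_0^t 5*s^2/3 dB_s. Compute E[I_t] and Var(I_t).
E[I_t] = 0; Var(I_t) = 5*t^5/9

The Itô integral of a deterministic integrand f(s) has mean 0 because each increment f(s) * (B_{s+ds} - B_s) has mean 0. By the Itô isometry:
  Var( int_0^t f(s) dB_s ) = E[ (int_0^t f(s) dB_s)^2 ] = int_0^t f(s)^2 ds.
Here f(s) = 5*s^2/3, so f(s)^2 = 25*s^4/9. Integrate:
  int_0^t (25*s^4/9) ds = 5*t^5/9.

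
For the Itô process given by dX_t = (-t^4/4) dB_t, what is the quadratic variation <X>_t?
<X>_t = t^9/144

For an Itô process dX_t = a(t) dt + b(t) dB_t, the quadratic variation is <X>_t = int_0^t b(s)^2 ds (the drift term does not contribute). Here b(s) = -s^4/4, so
  b(s)^2 = s^8/16.
Integrating from 0 to t:
  <X>_t = int_0^t (s^8/16) ds = t^9/144.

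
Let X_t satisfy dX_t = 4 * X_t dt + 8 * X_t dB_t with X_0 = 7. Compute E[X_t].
E[X_t] = 7*exp(4*t)

For GBM dX = mu X dt + sigma X dB with X_0 = x_0, apply Itô to Y = log X: dY = (mu - sigma^2/2) dt + sigma dB, so Y_t = log(x_0) + (mu - sigma^2/2) t + sigma B_t and hence X_t = x_0 * exp((mu - sigma^2/2) t + sigma B_t).
With mu = 4, sigma = 8, x_0 = 7, this gives:
  X_t = 7 * exp((-28) * t + (8) * B_t).
Since sigma*B_t ~ Normal(0, sigma^2 t), E[exp(sigma*B_t)] = exp(sigma^2 t / 2); so E[X_t] = x_0 * exp((mu - sigma^2/2) t) * exp(sigma^2 t / 2) = x_0 * exp(mu t) = 7*exp(4*t).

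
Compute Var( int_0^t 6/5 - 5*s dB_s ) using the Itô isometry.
Var = t*(625*t^2 - 450*t + 108)/75

The Itô integral of a deterministic integrand f(s) has mean 0 because each increment f(s) * (B_{s+ds} - B_s) has mean 0. By the Itô isometry:
  Var( int_0^t f(s) dB_s ) = E[ (int_0^t f(s) dB_s)^2 ] = int_0^t f(s)^2 ds.
Here f(s) = 6/5 - 5*s, so f(s)^2 = (25*s - 6)^2/25. Integrate:
  int_0^t ((25*s - 6)^2/25) ds = t*(625*t^2 - 450*t + 108)/75.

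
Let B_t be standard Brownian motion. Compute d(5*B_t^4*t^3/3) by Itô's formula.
d(5*B_t^4*t^3/3) = (5*B_t^2*t^2*(B_t^2 + 2*t)) dt + (20*B_t^3*t^3/3) dB_t

Itô's formula for f(t, x): d f(t, B_t) = (f_t + (1/2) f_xx) dt + f_x dB_t. Compute partials of f(t, x) = 5*t^3*x^4/3:
  f_t(t,x)  = 5*t^2*x^4
  f_x(t,x)  = 20*t^3*x^3/3
  f_xx(t,x) = 20*t^3*x^2
Assemble drift = f_t + (1/2) f_xx = 5*t^2*x^2*(2*t + x^2) and diffusion = f_x = 20*t^3*x^3/3. Substituting x = B_t:
  d(5*B_t^4*t^3/3) = (5*B_t^2*t^2*(B_t^2 + 2*t)) dt + (20*B_t^3*t^3/3) dB_t.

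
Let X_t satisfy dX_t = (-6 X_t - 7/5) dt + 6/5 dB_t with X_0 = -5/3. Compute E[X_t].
E[X_t] = -7/30 - 43*exp(-6*t)/30

Taking expectations and using E[dB_t] = 0, the mean m(t) = E[X_t] satisfies the ODE m'(t) = a m(t) + b with m(0) = x_0. With a = -6, b = -7/5, x_0 = -5/3, the solution is
  m(t) = x_0 * exp(a t) + (b/a) * (exp(a t) - 1)
       = (-5/3) * exp((-6) t) + ((-7/5)/(-6)) * (exp((-6) t) - 1)
       = -7/30 - 43*exp(-6*t)/30.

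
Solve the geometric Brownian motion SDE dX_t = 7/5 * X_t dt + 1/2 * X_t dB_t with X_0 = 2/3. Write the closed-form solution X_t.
X_t = 2/3 * exp((51/40) * t + (1/2) * B_t)

For GBM dX = mu X dt + sigma X dB with X_0 = x_0, apply Itô to Y = log X: dY = (mu - sigma^2/2) dt + sigma dB, so Y_t = log(x_0) + (mu - sigma^2/2) t + sigma B_t and hence X_t = x_0 * exp((mu - sigma^2/2) t + sigma B_t).
With mu = 7/5, sigma = 1/2, x_0 = 2/3, this gives:
  X_t = 2/3 * exp((51/40) * t + (1/2) * B_t).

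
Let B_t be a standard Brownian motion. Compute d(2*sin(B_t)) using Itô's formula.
d(2*sin(B_t)) = (-sin(B_t)) dt + (2*cos(B_t)) dB_t

Itô's formula for f(B_t) gives d f(B_t) = f'(B_t) dB_t + (1/2) f''(B_t) dt. Compute derivatives of f(x) = 2*sin(x):
  f'(x)  = 2*cos(x)
  f''(x) = -2*sin(x)
Substitute x = B_t and multiply the f'' term by 1/2:
  drift     = (1/2) * (-2*sin(x)) evaluated at B_t = -sin(B_t)
  diffusion = (2*cos(x)) evaluated at B_t = 2*cos(B_t)
Therefore d(2*sin(B_t)) = (-sin(B_t)) dt + (2*cos(B_t)) dB_t.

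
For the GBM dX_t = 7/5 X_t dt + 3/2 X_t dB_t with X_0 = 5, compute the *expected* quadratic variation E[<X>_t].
E[<X>_t] = 1125*exp(101*t/20)/101 - 1125/101

<X>_t = int_0^t ((3/2) * X_s)^2 ds. Taking expectation inside the integral: E[<X>_t] = (3/2)^2 * int_0^t E[X_s^2] ds. For GBM, E[X_s^2] = x_0^2 * exp((2 mu + sigma^2) s). Integrating:
  E[<X>_t] = (3/2)^2 * 5^2 * (exp((2*(7/5) + (3/2)^2) t) - 1) / (2*(7/5) + (3/2)^2)
           = (3/2)^2 * 5^2 * (exp((101/20) t) - 1) / (101/20) = 1125*exp(101*t/20)/101 - 1125/101.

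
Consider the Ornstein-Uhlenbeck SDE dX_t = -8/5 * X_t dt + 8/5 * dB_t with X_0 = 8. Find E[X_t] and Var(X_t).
E[X_t] = 8*exp(-8*t/5); Var(X_t) = 4/5 - 4*exp(-16*t/5)/5

The OU SDE dX = -theta X dt + sigma dB admits the integrating factor exp(theta t): d(exp(theta t) X_t) = sigma exp(theta t) dB_t. Integrating from 0 to t:
  X_t = x_0 * exp(-theta t) + sigma * int_0^t exp(-theta (t-s)) dB_s.
The Itô integral has mean 0 and (by the Itô isometry) variance sigma^2 * int_0^t exp(-2 theta (t - s)) ds = sigma^2 * (1 - exp(-2 theta t)) / (2 theta).
With theta = 8/5, sigma = 8/5, x_0 = 8:
  E[X_t] = 8 * exp(-8/5 t) = 8*exp(-8*t/5)
  Var(X_t) = (8/5)^2 * (1 - exp(-2*8/5 t)) / (2 * 8/5) = 4/5 - 4*exp(-16*t/5)/5.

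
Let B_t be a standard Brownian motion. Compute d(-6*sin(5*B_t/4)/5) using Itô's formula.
d(-6*sin(5*B_t/4)/5) = (15*sin(5*B_t/4)/16) dt + (-3*cos(5*B_t/4)/2) dB_t

Itô's formula for f(B_t) gives d f(B_t) = f'(B_t) dB_t + (1/2) f''(B_t) dt. Compute derivatives of f(x) = -6*sin(5*x/4)/5:
  f'(x)  = -3*cos(5*x/4)/2
  f''(x) = 15*sin(5*x/4)/8
Substitute x = B_t and multiply the f'' term by 1/2:
  drift     = (1/2) * (15*sin(5*x/4)/8) evaluated at B_t = 15*sin(5*B_t/4)/16
  diffusion = (-3*cos(5*x/4)/2) evaluated at B_t = -3*cos(5*B_t/4)/2
Therefore d(-6*sin(5*B_t/4)/5) = (15*sin(5*B_t/4)/16) dt + (-3*cos(5*B_t/4)/2) dB_t.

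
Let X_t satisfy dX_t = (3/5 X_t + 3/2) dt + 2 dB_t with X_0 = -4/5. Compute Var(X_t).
Var(X_t) = 10*exp(6*t/5)/3 - 10/3

The variance V(t) = Var(X_t) satisfies V'(t) = 2 a V(t) + c^2 with V(0) = 0 (drift coefficient is linear in X, diffusion is constant). With a = 3/5, c = 2, the solution is
  V(t) = (c^2 / (2 a)) * (exp(2 a t) - 1)
       = (2^2 / (2*(3/5))) * (exp((6/5) t) - 1)
       = 10*exp(6*t/5)/3 - 10/3.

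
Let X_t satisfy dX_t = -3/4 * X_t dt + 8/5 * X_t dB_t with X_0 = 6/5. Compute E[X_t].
E[X_t] = 6*exp(-3*t/4)/5

For GBM dX = mu X dt + sigma X dB with X_0 = x_0, apply Itô to Y = log X: dY = (mu - sigma^2/2) dt + sigma dB, so Y_t = log(x_0) + (mu - sigma^2/2) t + sigma B_t and hence X_t = x_0 * exp((mu - sigma^2/2) t + sigma B_t).
With mu = -3/4, sigma = 8/5, x_0 = 6/5, this gives:
  X_t = 6/5 * exp((-203/100) * t + (8/5) * B_t).
Since sigma*B_t ~ Normal(0, sigma^2 t), E[exp(sigma*B_t)] = exp(sigma^2 t / 2); so E[X_t] = x_0 * exp((mu - sigma^2/2) t) * exp(sigma^2 t / 2) = x_0 * exp(mu t) = 6*exp(-3*t/4)/5.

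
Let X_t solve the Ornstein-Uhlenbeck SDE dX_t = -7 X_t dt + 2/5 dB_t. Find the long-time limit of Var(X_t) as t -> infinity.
lim Var(X_t) = 2/175

The OU SDE dX = -theta X dt + sigma dB admits the integrating factor exp(theta t): d(exp(theta t) X_t) = sigma exp(theta t) dB_t. Integrating from 0 to t gives X_t = x_0 * exp(-theta t) + sigma * int_0^t exp(-theta (t-s)) dB_s for any initial x_0. The Itô integral has variance (by the Itô isometry) sigma^2 * int_0^t exp(-2 theta (t - s)) ds = sigma^2 * (1 - exp(-2 theta t)) / (2 theta), independent of x_0.
With theta = 7, sigma = 2/5:
  Var(X_t) = (2/5)^2 * (1 - exp(-2*7 t)) / (2 * 7) = 2/175 - 2*exp(-14*t)/175.
As t -> infinity, exp(-2*7 t) -> 0, so the stationary variance is sigma^2 / (2 theta) = 2/175.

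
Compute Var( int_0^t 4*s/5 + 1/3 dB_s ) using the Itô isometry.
Var = t*(48*t^2 + 60*t + 25)/225

The Itô integral of a deterministic integrand f(s) has mean 0 because each increment f(s) * (B_{s+ds} - B_s) has mean 0. By the Itô isometry:
  Var( int_0^t f(s) dB_s ) = E[ (int_0^t f(s) dB_s)^2 ] = int_0^t f(s)^2 ds.
Here f(s) = 4*s/5 + 1/3, so f(s)^2 = (12*s + 5)^2/225. Integrate:
  int_0^t ((12*s + 5)^2/225) ds = t*(48*t^2 + 60*t + 25)/225.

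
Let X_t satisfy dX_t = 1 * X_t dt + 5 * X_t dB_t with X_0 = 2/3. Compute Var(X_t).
Var(X_t) = 4*(exp(25*t) - 1)*exp(2*t)/9

For GBM dX = mu X dt + sigma X dB with X_0 = x_0, apply Itô to Y = log X: dY = (mu - sigma^2/2) dt + sigma dB, so Y_t = log(x_0) + (mu - sigma^2/2) t + sigma B_t and hence X_t = x_0 * exp((mu - sigma^2/2) t + sigma B_t).
With mu = 1, sigma = 5, x_0 = 2/3, this gives:
  X_t = 2/3 * exp((-23/2) * t + (5) * B_t).
Since sigma*B_t ~ Normal(0, sigma^2 t), E[exp(sigma*B_t)] = exp(sigma^2 t / 2); so E[X_t] = x_0 * exp((mu - sigma^2/2) t) * exp(sigma^2 t / 2) = x_0 * exp(mu t) = 2*exp(t)/3.
Var(X_t) = E[X_t^2] - (E[X_t])^2 = x_0^2 * exp(2 mu t) * (exp(sigma^2 t) - 1) = 4*(exp(25*t) - 1)*exp(2*t)/9.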